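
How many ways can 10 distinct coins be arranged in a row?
10! = 3628800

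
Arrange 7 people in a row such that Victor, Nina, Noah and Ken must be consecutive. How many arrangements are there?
Treat the 4 as one block: (7-4+1)! × 4! = 24 × 24 = 576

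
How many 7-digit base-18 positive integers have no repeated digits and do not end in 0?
Last digit: 17 nonzero choices. First digit: 16 (nonzero, ≠last). Middle 5: P(16,5) = 524160. Total = 142571520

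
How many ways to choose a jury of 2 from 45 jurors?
C(45,2) = 45!/(2!×43!) = 990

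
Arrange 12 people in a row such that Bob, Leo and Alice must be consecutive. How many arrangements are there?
Treat the 3 as one block: (12-3+1)! × 3! = 3628800 × 6 = 21772800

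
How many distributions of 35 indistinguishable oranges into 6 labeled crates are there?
C(35+6-1, 6-1) = C(40, 5) = 658008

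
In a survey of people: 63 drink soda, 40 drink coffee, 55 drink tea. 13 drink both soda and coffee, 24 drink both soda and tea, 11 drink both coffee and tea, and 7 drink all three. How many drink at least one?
|A∪B∪C| = 63+40+55-13-24-11+7 = 117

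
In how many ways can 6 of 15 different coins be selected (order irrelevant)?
C(15,6) = 15!/(6!×9!) = 5005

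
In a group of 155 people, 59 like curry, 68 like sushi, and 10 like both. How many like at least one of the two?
|A∪B| = |A| + |B| - |A∩B| = 59 + 68 - 10 = 117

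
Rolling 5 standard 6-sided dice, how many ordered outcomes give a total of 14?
Coefficient of x^14 in (x + x² + ... + x^6)^5. By inclusion-exclusion on dice exceeding 6: Σ_j (-1)^j C(5,j)·C(14-1-6j, 4) = C(5,0)·C(13,4) - C(5,1)·C(7,4) = 1·715 - 5·35 = 540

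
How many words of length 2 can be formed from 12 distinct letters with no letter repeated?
P(12,2) = 12!/(12-2)! = 132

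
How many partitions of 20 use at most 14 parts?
By conjugation, equals partitions of 20 into parts ≤ 14. Let r_j(i) = number of partitions of i into parts ≤ j, for i = 0..20. r_1(i) = 1 for all i; r_j(i) = r_{j-1}(i) + r_j(i-j). Rows j = 2..14: ≤2: 1 1 2 2 3 3 4 4 5 5 6 6 7 7 8 8 9 9 10 10 11; ≤3: 1 1 2 3 4 5 7 8 10 12 14 16 19 21 24 27 30 33 37 40 44; ≤4: 1 1 2 3 5 6 9 11 15 18 23 27 34 39 47 54 64 72 84 94 108; ≤5: 1 1 2 3 5 7 10 13 18 23 30 37 47 57 70 84 101 119 141 164 192; ≤6: 1 1 2 3 5 7 11 14 20 26 35 44 58 71 90 110 136 163 199 235 282; ≤7: 1 1 2 3 5 7 11 15 21 28 38 49 65 82 105 131 164 201 248 300 364; ≤8: 1 1 2 3 5 7 11 15 22 29 40 52 70 89 116 146 186 230 288 352 434; ≤9: 1 1 2 3 5 7 11 15 22 30 41 54 73 94 123 157 201 252 318 393 488; ≤10: 1 1 2 3 5 7 11 15 22 30 42 55 75 97 128 164 212 267 340 423 530; ≤11: 1 1 2 3 5 7 11 15 22 30 42 56 76 99 131 169 219 278 355 445 560; ≤12: 1 1 2 3 5 7 11 15 22 30 42 56 77 100 133 172 224 285 366 460 582; ≤13: 1 1 2 3 5 7 11 15 22 30 42 56 77 101 134 174 227 290 373 471 597; ≤14: 1 1 2 3 5 7 11 15 22 30 42 56 77 101 135 175 229 293 378 478 608. r_14(20) = 608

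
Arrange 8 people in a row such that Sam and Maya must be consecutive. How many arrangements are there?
Treat the 2 as one block: (8-2+1)! × 2! = 5040 × 2 = 10080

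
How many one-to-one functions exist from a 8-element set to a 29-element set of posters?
P(29,8) = 29!/(29-8)! = 173059286400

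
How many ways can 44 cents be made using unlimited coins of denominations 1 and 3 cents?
Coefficient of x^44 in 1/(1-x^1) · 1/(1-x^3). Use j coins of 3 for j = 0..⌊44/3⌋ = 14, the rest in 1s: 14 + 1 = 15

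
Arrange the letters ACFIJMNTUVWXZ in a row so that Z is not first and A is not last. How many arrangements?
By inclusion-exclusion: 13! - 2×(13-1)! + (13-2)! = 6227020800 - 958003200 + 39916800 = 5308934400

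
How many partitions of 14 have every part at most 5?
Let r_j(i) = number of partitions of i into parts ≤ j, for i = 0..14. r_1(i) = 1 for all i; r_j(i) = r_{j-1}(i) + r_j(i-j). Rows j = 2..5: ≤2: 1 1 2 2 3 3 4 4 5 5 6 6 7 7 8; ≤3: 1 1 2 3 4 5 7 8 10 12 14 16 19 21 24; ≤4: 1 1 2 3 5 6 9 11 15 18 23 27 34 39 47; ≤5: 1 1 2 3 5 7 10 13 18 23 30 37 47 57 70. r_5(14) = 70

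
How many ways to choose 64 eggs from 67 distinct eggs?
C(67,64) = 67!/(64!×3!) = 47905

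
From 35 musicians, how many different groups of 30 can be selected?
C(35,30) = 35!/(30!×5!) = 324632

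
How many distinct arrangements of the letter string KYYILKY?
7! / (1! × 2! × 1! × 3!) = 420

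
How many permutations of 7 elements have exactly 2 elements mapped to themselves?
Choose the 2 fixed points C(7,2) = 21, derange the rest: !5 = Σ_{j=0}^{5} (-1)^j·5!/j! = 120 - 120 + 60 - 20 + 5 - 1 = 44. Product = 21 × 44 = 924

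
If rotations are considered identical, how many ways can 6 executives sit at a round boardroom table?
Circular: fix one position, arrange the rest. (6-1)! = 120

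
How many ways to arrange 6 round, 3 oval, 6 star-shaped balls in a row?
15! / (6! × 3! × 6!) = 420420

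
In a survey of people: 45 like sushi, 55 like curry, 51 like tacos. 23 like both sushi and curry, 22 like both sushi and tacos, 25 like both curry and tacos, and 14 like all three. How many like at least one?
|A∪B∪C| = 45+55+51-23-22-25+14 = 95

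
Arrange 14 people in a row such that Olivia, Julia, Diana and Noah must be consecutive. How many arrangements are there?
Treat the 4 as one block: (14-4+1)! × 4! = 39916800 × 24 = 958003200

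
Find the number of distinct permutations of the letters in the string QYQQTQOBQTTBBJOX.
16! / (1! × 3! × 1! × 3! × 5! × 2! × 1!) = 2421619200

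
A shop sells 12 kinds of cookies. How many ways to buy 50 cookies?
C(50+12-1, 12-1) = C(61, 11) = 418094152866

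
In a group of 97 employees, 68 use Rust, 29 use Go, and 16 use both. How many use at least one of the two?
|A∪B| = |A| + |B| - |A∩B| = 68 + 29 - 16 = 81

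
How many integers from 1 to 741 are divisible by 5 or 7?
⌊741/5⌋ + ⌊741/7⌋ - ⌊741/35⌋ = 148 + 105 - 21 = 232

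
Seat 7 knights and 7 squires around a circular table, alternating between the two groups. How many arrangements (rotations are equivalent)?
Fix one of the knights: (7-1)! ways for the remaining knights, × 7! ways for the squires = 720 × 5040 = 3628800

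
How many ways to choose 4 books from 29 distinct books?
C(29,4) = 29!/(4!×25!) = 23751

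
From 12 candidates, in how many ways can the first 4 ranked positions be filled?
P(12,4) = 12!/(12-4)! = 11880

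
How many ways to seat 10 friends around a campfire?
Circular: fix one position, arrange the rest. (10-1)! = 362880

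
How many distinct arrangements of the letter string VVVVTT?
6! / (4! × 2!) = 15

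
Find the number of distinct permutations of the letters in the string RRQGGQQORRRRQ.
13! / (4! × 1! × 2! × 6!) = 180180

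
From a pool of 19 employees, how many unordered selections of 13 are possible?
C(19,13) = 19!/(13!×6!) = 27132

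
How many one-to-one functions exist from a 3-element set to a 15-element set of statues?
P(15,3) = 15!/(15-3)! = 2730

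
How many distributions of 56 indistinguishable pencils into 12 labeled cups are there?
C(56+12-1, 12-1) = C(67, 11) = 1285063345176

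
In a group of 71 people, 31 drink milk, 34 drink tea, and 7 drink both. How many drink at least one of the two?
|A∪B| = |A| + |B| - |A∩B| = 31 + 34 - 7 = 58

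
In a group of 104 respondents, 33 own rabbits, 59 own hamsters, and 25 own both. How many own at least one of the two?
|A∪B| = |A| + |B| - |A∩B| = 33 + 59 - 25 = 67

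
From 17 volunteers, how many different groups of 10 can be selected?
C(17,10) = 17!/(10!×7!) = 19448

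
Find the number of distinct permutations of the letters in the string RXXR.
4! / (2! × 2!) = 6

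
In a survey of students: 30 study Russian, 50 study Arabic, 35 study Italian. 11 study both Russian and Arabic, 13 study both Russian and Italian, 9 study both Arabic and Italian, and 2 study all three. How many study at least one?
|A∪B∪C| = 30+50+35-11-13-9+2 = 84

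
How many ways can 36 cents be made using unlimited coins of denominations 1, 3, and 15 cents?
Coefficient of x^36 in 1/(1-x^1) · 1/(1-x^3) · 1/(1-x^15). Case on j = number of 15-cent coins (j = 0..2); remainder r = 36 - 15j is made from {1,3} in ⌊r/3⌋+1 ways. r = 36, 21, 6 → 13 + 8 + 3 = 24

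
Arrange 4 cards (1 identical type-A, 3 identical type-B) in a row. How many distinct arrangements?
4! / (1! × 3!) = 4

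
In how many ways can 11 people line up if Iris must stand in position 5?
Fix one position: (11-1)! = 3628800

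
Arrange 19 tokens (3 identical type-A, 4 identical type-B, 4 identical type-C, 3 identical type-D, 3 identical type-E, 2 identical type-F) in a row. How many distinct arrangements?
19! / (3! × 4! × 4! × 3! × 3! × 2!) = 488864376000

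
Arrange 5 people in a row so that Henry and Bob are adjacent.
Treat as block: (5-1)! × 2! = 24 × 2 = 48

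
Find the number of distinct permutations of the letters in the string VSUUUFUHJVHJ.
12! / (2! × 2! × 1! × 2! × 1! × 4!) = 2494800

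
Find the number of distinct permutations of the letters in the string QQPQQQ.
6! / (5! × 1!) = 6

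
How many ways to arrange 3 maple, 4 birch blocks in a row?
7! / (3! × 4!) = 35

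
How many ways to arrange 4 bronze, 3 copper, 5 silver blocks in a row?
12! / (4! × 3! × 5!) = 27720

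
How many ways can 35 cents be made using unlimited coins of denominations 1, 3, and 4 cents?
Coefficient of x^35 in 1/(1-x^1) · 1/(1-x^3) · 1/(1-x^4). Case on j = number of 4-cent coins (j = 0..8); remainder r = 35 - 4j is made from {1,3} in ⌊r/3⌋+1 ways. r = 35, 31, 27, 23, 19, 15, 11, 7, 3 → 12 + 11 + 10 + 8 + 7 + 6 + 4 + 3 + 2 = 63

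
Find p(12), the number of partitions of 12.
Pentagonal recurrence p(n) = p(n-1) + p(n-2) - p(n-5) - p(n-7) + p(n-12) + p(n-15) - ... gives p(0..11) = 1, 1, 2, 3, 5, 7, 11, 15, 22, 30, 42, 56. p(12) = p(11) + p(10) - p(7) - p(5) + p(0) = 56 + 42 - 15 - 7 + 1 = 77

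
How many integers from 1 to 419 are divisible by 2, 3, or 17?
⌊419/2⌋+⌊419/3⌋+⌊419/17⌋ - ⌊419/6⌋-⌊419/34⌋-⌊419/51⌋ + ⌊419/102⌋ = 209+139+24 - 69-12-8 + 4 = 287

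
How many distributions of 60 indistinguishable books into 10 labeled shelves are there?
C(60+10-1, 10-1) = C(69, 9) = 56672074888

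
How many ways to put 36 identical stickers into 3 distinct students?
C(36+3-1, 3-1) = C(38, 2) = 703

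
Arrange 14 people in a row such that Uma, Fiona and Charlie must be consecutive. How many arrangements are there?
Treat the 3 as one block: (14-3+1)! × 3! = 479001600 × 6 = 2874009600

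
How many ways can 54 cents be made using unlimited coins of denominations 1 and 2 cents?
Coefficient of x^54 in 1/(1-x^1) · 1/(1-x^2). Use j coins of 2 for j = 0..⌊54/2⌋ = 27, the rest in 1s: 27 + 1 = 28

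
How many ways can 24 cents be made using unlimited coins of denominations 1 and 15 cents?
Coefficient of x^24 in 1/(1-x^1) · 1/(1-x^15). Use j coins of 15 for j = 0..⌊24/15⌋ = 1, the rest in 1s: 1 + 1 = 2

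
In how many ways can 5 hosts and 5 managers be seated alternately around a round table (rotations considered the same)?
Fix one of the hosts: (5-1)! ways for the remaining hosts, × 5! ways for the managers = 24 × 120 = 2880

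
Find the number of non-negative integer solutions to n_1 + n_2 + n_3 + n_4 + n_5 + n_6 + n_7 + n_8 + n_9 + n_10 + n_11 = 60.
C(60+11-1, 11-1) = C(70, 10) = 396704524216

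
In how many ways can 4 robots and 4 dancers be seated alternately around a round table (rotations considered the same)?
Fix one of the robots: (4-1)! ways for the remaining robots, × 4! ways for the dancers = 6 × 24 = 144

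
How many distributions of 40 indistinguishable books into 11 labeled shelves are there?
C(40+11-1, 11-1) = C(50, 10) = 10272278170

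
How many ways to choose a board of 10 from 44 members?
C(44,10) = 44!/(10!×34!) = 2481256778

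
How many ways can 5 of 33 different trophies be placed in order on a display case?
P(33,5) = 33!/(33-5)! = 28480320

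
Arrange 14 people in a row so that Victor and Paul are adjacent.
Treat as block: (14-1)! × 2! = 6227020800 × 2 = 12454041600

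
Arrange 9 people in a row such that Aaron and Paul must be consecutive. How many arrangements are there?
Treat the 2 as one block: (9-2+1)! × 2! = 40320 × 2 = 80640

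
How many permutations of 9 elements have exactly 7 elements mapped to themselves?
Choose the 7 fixed points C(9,7) = 36, derange the rest: !2 = Σ_{j=0}^{2} (-1)^j·2!/j! = 2 - 2 + 1 = 1. Product = 36 × 1 = 36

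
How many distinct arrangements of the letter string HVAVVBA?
7! / (1! × 1! × 2! × 3!) = 420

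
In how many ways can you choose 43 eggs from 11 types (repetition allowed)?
C(43+11-1, 11-1) = C(53, 10) = 19499099620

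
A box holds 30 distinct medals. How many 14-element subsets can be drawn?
C(30,14) = 30!/(14!×16!) = 145422675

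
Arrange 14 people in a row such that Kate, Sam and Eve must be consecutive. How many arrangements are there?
Treat the 3 as one block: (14-3+1)! × 3! = 479001600 × 6 = 2874009600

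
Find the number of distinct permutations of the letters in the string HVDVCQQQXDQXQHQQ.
16! / (1! × 2! × 7! × 2! × 2! × 2!) = 259459200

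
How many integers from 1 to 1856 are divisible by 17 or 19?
⌊1856/17⌋ + ⌊1856/19⌋ - ⌊1856/323⌋ = 109 + 97 - 5 = 201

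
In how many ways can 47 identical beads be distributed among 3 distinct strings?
C(47+3-1, 3-1) = C(49, 2) = 1176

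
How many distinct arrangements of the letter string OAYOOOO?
7! / (5! × 1! × 1!) = 42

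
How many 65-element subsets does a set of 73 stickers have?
C(73,65) = 73!/(65!×8!) = 13442126049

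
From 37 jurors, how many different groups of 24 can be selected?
C(37,24) = 37!/(24!×13!) = 3562467300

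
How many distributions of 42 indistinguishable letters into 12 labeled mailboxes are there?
C(42+12-1, 12-1) = C(53, 11) = 76223753060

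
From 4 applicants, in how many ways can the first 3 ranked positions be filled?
P(4,3) = 4!/(4-3)! = 24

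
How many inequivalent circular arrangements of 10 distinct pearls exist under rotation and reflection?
(10-1)!/2 = 362880/2 = 181440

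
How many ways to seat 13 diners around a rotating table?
Circular: fix one position, arrange the rest. (13-1)! = 479001600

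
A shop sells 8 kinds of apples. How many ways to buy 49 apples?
C(49+8-1, 8-1) = C(56, 7) = 231917400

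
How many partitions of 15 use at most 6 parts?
By conjugation, equals partitions of 15 into parts ≤ 6. Let r_j(i) = number of partitions of i into parts ≤ j, for i = 0..15. r_1(i) = 1 for all i; r_j(i) = r_{j-1}(i) + r_j(i-j). Rows j = 2..6: ≤2: 1 1 2 2 3 3 4 4 5 5 6 6 7 7 8 8; ≤3: 1 1 2 3 4 5 7 8 10 12 14 16 19 21 24 27; ≤4: 1 1 2 3 5 6 9 11 15 18 23 27 34 39 47 54; ≤5: 1 1 2 3 5 7 10 13 18 23 30 37 47 57 70 84; ≤6: 1 1 2 3 5 7 11 14 20 26 35 44 58 71 90 110. r_6(15) = 110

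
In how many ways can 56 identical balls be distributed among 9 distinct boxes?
C(56+9-1, 9-1) = C(64, 8) = 4426165368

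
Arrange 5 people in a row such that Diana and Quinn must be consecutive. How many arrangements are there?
Treat the 2 as one block: (5-2+1)! × 2! = 24 × 2 = 48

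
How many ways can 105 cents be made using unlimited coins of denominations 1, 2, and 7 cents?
Coefficient of x^105 in 1/(1-x^1) · 1/(1-x^2) · 1/(1-x^7). Case on j = number of 7-cent coins (j = 0..15); remainder r = 105 - 7j is made from {1,2} in ⌊r/2⌋+1 ways. r = 105, 98, 91, 84, 77, 70, 63, 56, 49, 42, 35, 28, 21, 14, 7, 0 → 53 + 50 + 46 + 43 + 39 + 36 + 32 + 29 + 25 + 22 + 18 + 15 + 11 + 8 + 4 + 1 = 432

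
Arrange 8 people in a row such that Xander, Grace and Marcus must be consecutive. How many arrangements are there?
Treat the 3 as one block: (8-3+1)! × 3! = 720 × 6 = 4320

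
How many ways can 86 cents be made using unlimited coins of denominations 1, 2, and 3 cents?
Coefficient of x^86 in 1/(1-x^1) · 1/(1-x^2) · 1/(1-x^3). Case on j = number of 3-cent coins (j = 0..28); remainder r = 86 - 3j is made from {1,2} in ⌊r/2⌋+1 ways. r = 86, 83, 80, 77, 74, 71, 68, 65, 62, 59, 56, 53, 50, 47, 44, 41, 38, 35, 32, 29, 26, 23, 20, 17, 14, 11, 8, 5, 2 → 44 + 42 + 41 + 39 + 38 + 36 + 35 + 33 + 32 + 30 + 29 + 27 + 26 + 24 + 23 + 21 + 20 + 18 + 17 + 15 + 14 + 12 + 11 + 9 + 8 + 6 + 5 + 3 + 2 = 660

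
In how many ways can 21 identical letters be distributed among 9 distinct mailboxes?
C(21+9-1, 9-1) = C(29, 8) = 4292145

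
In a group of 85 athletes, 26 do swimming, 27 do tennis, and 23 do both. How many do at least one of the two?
|A∪B| = |A| + |B| - |A∩B| = 26 + 27 - 23 = 30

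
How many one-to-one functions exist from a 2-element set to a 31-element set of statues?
P(31,2) = 31!/(31-2)! = 930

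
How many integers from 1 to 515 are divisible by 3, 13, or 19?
⌊515/3⌋+⌊515/13⌋+⌊515/19⌋ - ⌊515/39⌋-⌊515/57⌋-⌊515/247⌋ + ⌊515/741⌋ = 171+39+27 - 13-9-2 + 0 = 213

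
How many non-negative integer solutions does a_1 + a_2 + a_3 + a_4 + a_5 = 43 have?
C(43+5-1, 5-1) = C(47, 4) = 178365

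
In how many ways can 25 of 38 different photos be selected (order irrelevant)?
C(38,25) = 38!/(25!×13!) = 5414950296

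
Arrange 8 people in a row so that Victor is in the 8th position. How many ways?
Fix one position: (8-1)! = 5040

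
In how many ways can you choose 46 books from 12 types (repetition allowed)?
C(46+12-1, 12-1) = C(57, 11) = 184509266760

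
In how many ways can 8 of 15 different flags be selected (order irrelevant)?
C(15,8) = 15!/(8!×7!) = 6435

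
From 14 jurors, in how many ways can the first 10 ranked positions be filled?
P(14,10) = 14!/(14-10)! = 3632428800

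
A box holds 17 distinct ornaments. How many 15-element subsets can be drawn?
C(17,15) = 17!/(15!×2!) = 136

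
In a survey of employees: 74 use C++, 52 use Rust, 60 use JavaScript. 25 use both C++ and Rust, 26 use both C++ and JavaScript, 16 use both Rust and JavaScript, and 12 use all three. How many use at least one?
|A∪B∪C| = 74+52+60-25-26-16+12 = 131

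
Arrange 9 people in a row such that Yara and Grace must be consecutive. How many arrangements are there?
Treat the 2 as one block: (9-2+1)! × 2! = 40320 × 2 = 80640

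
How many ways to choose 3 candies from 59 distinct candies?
C(59,3) = 59!/(3!×56!) = 32509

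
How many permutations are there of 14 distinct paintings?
14! = 87178291200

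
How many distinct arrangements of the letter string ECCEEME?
7! / (1! × 4! × 2!) = 105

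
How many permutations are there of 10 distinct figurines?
10! = 3628800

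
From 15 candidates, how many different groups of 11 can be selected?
C(15,11) = 15!/(11!×4!) = 1365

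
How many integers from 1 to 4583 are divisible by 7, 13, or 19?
⌊4583/7⌋+⌊4583/13⌋+⌊4583/19⌋ - ⌊4583/91⌋-⌊4583/133⌋-⌊4583/247⌋ + ⌊4583/1729⌋ = 654+352+241 - 50-34-18 + 2 = 1147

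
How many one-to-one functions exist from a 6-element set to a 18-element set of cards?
P(18,6) = 18!/(18-6)! = 13366080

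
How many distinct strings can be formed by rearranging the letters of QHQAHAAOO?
9! / (2! × 2! × 2! × 3!) = 7560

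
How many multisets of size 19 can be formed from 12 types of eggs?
C(19+12-1, 12-1) = C(30, 11) = 54627300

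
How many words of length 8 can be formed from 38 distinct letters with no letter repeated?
P(38,8) = 38!/(38-8)! = 1971788797440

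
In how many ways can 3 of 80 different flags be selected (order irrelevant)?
C(80,3) = 80!/(3!×77!) = 82160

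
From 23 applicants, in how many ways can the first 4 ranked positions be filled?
P(23,4) = 23!/(23-4)! = 212520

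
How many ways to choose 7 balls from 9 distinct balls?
C(9,7) = 9!/(7!×2!) = 36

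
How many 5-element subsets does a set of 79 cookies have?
C(79,5) = 79!/(5!×74!) = 22537515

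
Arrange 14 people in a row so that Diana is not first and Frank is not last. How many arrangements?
By inclusion-exclusion: 14! - 2×(14-1)! + (14-2)! = 87178291200 - 12454041600 + 479001600 = 75203251200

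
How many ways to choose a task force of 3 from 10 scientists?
C(10,3) = 10!/(3!×7!) = 120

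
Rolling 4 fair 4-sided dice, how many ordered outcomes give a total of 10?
Coefficient of x^10 in (x + x² + ... + x^4)^4. By inclusion-exclusion on dice exceeding 4: Σ_j (-1)^j C(4,j)·C(10-1-4j, 3) = C(4,0)·C(9,3) - C(4,1)·C(5,3) = 1·84 - 4·10 = 44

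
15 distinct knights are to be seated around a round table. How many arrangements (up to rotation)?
Circular: fix one position, arrange the rest. (15-1)! = 87178291200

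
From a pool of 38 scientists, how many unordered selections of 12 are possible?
C(38,12) = 38!/(12!×26!) = 2707475148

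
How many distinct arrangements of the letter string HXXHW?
5! / (1! × 2! × 2!) = 30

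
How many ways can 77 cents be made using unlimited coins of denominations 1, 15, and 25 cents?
Coefficient of x^77 in 1/(1-x^1) · 1/(1-x^15) · 1/(1-x^25). Case on j = number of 25-cent coins (j = 0..3); remainder r = 77 - 25j is made from {1,15} in ⌊r/15⌋+1 ways. r = 77, 52, 27, 2 → 6 + 4 + 2 + 1 = 13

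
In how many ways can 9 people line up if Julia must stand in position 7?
Fix one position: (9-1)! = 40320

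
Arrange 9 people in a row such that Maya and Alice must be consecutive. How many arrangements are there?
Treat the 2 as one block: (9-2+1)! × 2! = 40320 × 2 = 80640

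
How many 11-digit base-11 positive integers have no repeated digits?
First digit: 10 choices (nonzero). Then descending: 10 × 10 × 9 × 8 × 7 × 6 × 5 × 4 × 3 × 2 × 1 = 36288000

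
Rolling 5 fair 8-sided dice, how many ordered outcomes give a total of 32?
Coefficient of x^32 in (x + x² + ... + x^8)^5. By inclusion-exclusion on dice exceeding 8: Σ_j (-1)^j C(5,j)·C(32-1-8j, 4) = C(5,0)·C(31,4) - C(5,1)·C(23,4) + C(5,2)·C(15,4) - C(5,3)·C(7,4) = 1·31465 - 5·8855 + 10·1365 - 10·35 = 490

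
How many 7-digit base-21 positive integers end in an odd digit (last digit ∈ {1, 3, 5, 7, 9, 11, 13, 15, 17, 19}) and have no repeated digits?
Last∈{1,3,5,7,9,11,13,15,17,19}. Last=0: 0. Last nonzero: 10×19×P(19,5) = 265118400. Total = 265118400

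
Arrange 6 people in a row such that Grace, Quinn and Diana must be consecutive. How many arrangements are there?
Treat the 3 as one block: (6-3+1)! × 3! = 24 × 6 = 144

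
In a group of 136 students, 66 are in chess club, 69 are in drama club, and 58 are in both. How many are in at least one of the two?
|A∪B| = |A| + |B| - |A∩B| = 66 + 69 - 58 = 77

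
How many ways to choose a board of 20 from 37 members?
C(37,20) = 37!/(20!×17!) = 15905368710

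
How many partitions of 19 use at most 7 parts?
By conjugation, equals partitions of 19 into parts ≤ 7. Let r_j(i) = number of partitions of i into parts ≤ j, for i = 0..19. r_1(i) = 1 for all i; r_j(i) = r_{j-1}(i) + r_j(i-j). Rows j = 2..7: ≤2: 1 1 2 2 3 3 4 4 5 5 6 6 7 7 8 8 9 9 10 10; ≤3: 1 1 2 3 4 5 7 8 10 12 14 16 19 21 24 27 30 33 37 40; ≤4: 1 1 2 3 5 6 9 11 15 18 23 27 34 39 47 54 64 72 84 94; ≤5: 1 1 2 3 5 7 10 13 18 23 30 37 47 57 70 84 101 119 141 164; ≤6: 1 1 2 3 5 7 11 14 20 26 35 44 58 71 90 110 136 163 199 235; ≤7: 1 1 2 3 5 7 11 15 21 28 38 49 65 82 105 131 164 201 248 300. r_7(19) = 300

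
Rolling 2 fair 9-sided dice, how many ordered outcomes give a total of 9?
Coefficient of x^9 in (x + x² + ... + x^9)^2. By inclusion-exclusion on dice exceeding 9: Σ_j (-1)^j C(2,j)·C(9-1-9j, 1) = C(2,0)·C(8,1) = 1·8 = 8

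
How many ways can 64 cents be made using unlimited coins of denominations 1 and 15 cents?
Coefficient of x^64 in 1/(1-x^1) · 1/(1-x^15). Use j coins of 15 for j = 0..⌊64/15⌋ = 4, the rest in 1s: 4 + 1 = 5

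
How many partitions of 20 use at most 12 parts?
By conjugation, equals partitions of 20 into parts ≤ 12. Let r_j(i) = number of partitions of i into parts ≤ j, for i = 0..20. r_1(i) = 1 for all i; r_j(i) = r_{j-1}(i) + r_j(i-j). Rows j = 2..12: ≤2: 1 1 2 2 3 3 4 4 5 5 6 6 7 7 8 8 9 9 10 10 11; ≤3: 1 1 2 3 4 5 7 8 10 12 14 16 19 21 24 27 30 33 37 40 44; ≤4: 1 1 2 3 5 6 9 11 15 18 23 27 34 39 47 54 64 72 84 94 108; ≤5: 1 1 2 3 5 7 10 13 18 23 30 37 47 57 70 84 101 119 141 164 192; ≤6: 1 1 2 3 5 7 11 14 20 26 35 44 58 71 90 110 136 163 199 235 282; ≤7: 1 1 2 3 5 7 11 15 21 28 38 49 65 82 105 131 164 201 248 300 364; ≤8: 1 1 2 3 5 7 11 15 22 29 40 52 70 89 116 146 186 230 288 352 434; ≤9: 1 1 2 3 5 7 11 15 22 30 41 54 73 94 123 157 201 252 318 393 488; ≤10: 1 1 2 3 5 7 11 15 22 30 42 55 75 97 128 164 212 267 340 423 530; ≤11: 1 1 2 3 5 7 11 15 22 30 42 56 76 99 131 169 219 278 355 445 560; ≤12: 1 1 2 3 5 7 11 15 22 30 42 56 77 100 133 172 224 285 366 460 582. r_12(20) = 582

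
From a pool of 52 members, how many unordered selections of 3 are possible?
C(52,3) = 52!/(3!×49!) = 22100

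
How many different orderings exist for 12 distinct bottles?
12! = 479001600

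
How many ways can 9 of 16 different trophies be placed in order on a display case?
P(16,9) = 16!/(16-9)! = 4151347200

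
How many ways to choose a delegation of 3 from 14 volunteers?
C(14,3) = 14!/(3!×11!) = 364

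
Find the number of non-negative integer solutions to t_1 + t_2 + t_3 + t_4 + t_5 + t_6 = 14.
C(14+6-1, 6-1) = C(19, 5) = 11628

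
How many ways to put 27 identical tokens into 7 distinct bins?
C(27+7-1, 7-1) = C(33, 6) = 1107568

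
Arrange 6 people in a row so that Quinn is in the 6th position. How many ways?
Fix one position: (6-1)! = 120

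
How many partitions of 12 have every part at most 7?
Let r_j(i) = number of partitions of i into parts ≤ j, for i = 0..12. r_1(i) = 1 for all i; r_j(i) = r_{j-1}(i) + r_j(i-j). Rows j = 2..7: ≤2: 1 1 2 2 3 3 4 4 5 5 6 6 7; ≤3: 1 1 2 3 4 5 7 8 10 12 14 16 19; ≤4: 1 1 2 3 5 6 9 11 15 18 23 27 34; ≤5: 1 1 2 3 5 7 10 13 18 23 30 37 47; ≤6: 1 1 2 3 5 7 11 14 20 26 35 44 58; ≤7: 1 1 2 3 5 7 11 15 21 28 38 49 65. r_7(12) = 65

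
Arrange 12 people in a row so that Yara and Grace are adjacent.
Treat as block: (12-1)! × 2! = 39916800 × 2 = 79833600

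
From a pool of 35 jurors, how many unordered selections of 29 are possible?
C(35,29) = 35!/(29!×6!) = 1623160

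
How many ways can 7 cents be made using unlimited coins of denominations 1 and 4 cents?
Coefficient of x^7 in 1/(1-x^1) · 1/(1-x^4). Use j coins of 4 for j = 0..⌊7/4⌋ = 1, the rest in 1s: 1 + 1 = 2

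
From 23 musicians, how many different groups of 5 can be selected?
C(23,5) = 23!/(5!×18!) = 33649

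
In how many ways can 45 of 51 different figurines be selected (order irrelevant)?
C(51,45) = 51!/(45!×6!) = 18009460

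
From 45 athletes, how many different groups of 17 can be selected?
C(45,17) = 45!/(17!×28!) = 1103068603890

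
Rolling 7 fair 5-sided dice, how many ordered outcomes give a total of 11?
Coefficient of x^11 in (x + x² + ... + x^5)^7. By inclusion-exclusion on dice exceeding 5: Σ_j (-1)^j C(7,j)·C(11-1-5j, 6) = C(7,0)·C(10,6) = 1·210 = 210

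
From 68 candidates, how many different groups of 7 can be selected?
C(68,7) = 68!/(7!×61!) = 969443904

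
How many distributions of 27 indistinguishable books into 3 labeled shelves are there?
C(27+3-1, 3-1) = C(29, 2) = 406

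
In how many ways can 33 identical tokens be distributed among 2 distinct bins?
C(33+2-1, 2-1) = C(34, 1) = 34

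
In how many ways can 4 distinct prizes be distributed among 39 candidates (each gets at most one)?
P(39,4) = 39!/(39-4)! = 1974024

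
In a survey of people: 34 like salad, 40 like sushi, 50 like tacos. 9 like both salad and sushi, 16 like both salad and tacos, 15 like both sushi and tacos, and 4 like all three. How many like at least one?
|A∪B∪C| = 34+40+50-9-16-15+4 = 88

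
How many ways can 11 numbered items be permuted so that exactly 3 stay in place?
Choose the 3 fixed points C(11,3) = 165, derange the rest: !8 = Σ_{j=0}^{8} (-1)^j·8!/j! = 40320 - 40320 + 20160 - 6720 + 1680 - 336 + 56 - 8 + 1 = 14833. Product = 165 × 14833 = 2447445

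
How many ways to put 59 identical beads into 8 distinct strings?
C(59+8-1, 8-1) = C(66, 7) = 778789440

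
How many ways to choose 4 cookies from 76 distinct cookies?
C(76,4) = 76!/(4!×72!) = 1282975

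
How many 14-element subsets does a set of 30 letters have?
C(30,14) = 30!/(14!×16!) = 145422675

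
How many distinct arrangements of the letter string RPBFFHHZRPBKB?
13! / (2! × 3! × 2! × 1! × 2! × 2! × 1!) = 64864800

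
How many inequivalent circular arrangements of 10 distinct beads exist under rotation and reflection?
(10-1)!/2 = 362880/2 = 181440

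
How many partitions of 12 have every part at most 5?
Let r_j(i) = number of partitions of i into parts ≤ j, for i = 0..12. r_1(i) = 1 for all i; r_j(i) = r_{j-1}(i) + r_j(i-j). Rows j = 2..5: ≤2: 1 1 2 2 3 3 4 4 5 5 6 6 7; ≤3: 1 1 2 3 4 5 7 8 10 12 14 16 19; ≤4: 1 1 2 3 5 6 9 11 15 18 23 27 34; ≤5: 1 1 2 3 5 7 10 13 18 23 30 37 47. r_5(12) = 47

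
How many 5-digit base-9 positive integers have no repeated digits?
First digit: 8 choices (nonzero). Then descending: 8 × 8 × 7 × 6 × 5 = 13440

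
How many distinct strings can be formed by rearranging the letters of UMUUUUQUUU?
10! / (1! × 8! × 1!) = 90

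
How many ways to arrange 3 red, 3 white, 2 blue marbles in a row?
8! / (3! × 3! × 2!) = 560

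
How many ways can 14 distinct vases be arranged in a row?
14! = 87178291200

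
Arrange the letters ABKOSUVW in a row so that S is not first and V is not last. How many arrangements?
By inclusion-exclusion: 8! - 2×(8-1)! + (8-2)! = 40320 - 10080 + 720 = 30960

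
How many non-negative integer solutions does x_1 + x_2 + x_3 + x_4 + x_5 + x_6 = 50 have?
C(50+6-1, 6-1) = C(55, 5) = 3478761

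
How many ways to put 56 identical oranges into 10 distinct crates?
C(56+10-1, 10-1) = C(65, 9) = 31966749880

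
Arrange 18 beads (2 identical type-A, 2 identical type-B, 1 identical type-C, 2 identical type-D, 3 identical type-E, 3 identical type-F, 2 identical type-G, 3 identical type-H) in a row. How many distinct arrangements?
18! / (2! × 2! × 1! × 2! × 3! × 3! × 2! × 3!) = 1852538688000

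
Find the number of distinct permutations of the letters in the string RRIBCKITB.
9! / (1! × 1! × 1! × 2! × 2! × 2!) = 45360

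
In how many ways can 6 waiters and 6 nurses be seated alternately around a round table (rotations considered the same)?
Fix one of the waiters: (6-1)! ways for the remaining waiters, × 6! ways for the nurses = 120 × 720 = 86400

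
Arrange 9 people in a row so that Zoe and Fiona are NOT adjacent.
Total - adjacent = 9! - (9-1)!×2 = 362880 - 80640 = 282240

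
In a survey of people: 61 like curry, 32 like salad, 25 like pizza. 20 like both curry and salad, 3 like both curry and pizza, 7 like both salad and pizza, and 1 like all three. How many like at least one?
|A∪B∪C| = 61+32+25-20-3-7+1 = 89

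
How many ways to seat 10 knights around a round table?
Circular: fix one position, arrange the rest. (10-1)! = 362880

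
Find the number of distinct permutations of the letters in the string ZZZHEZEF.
8! / (2! × 4! × 1! × 1!) = 840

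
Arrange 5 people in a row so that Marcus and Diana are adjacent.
Treat as block: (5-1)! × 2! = 24 × 2 = 48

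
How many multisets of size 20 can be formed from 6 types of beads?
C(20+6-1, 6-1) = C(25, 5) = 53130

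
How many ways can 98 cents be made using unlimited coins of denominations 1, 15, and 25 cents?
Coefficient of x^98 in 1/(1-x^1) · 1/(1-x^15) · 1/(1-x^25). Case on j = number of 25-cent coins (j = 0..3); remainder r = 98 - 25j is made from {1,15} in ⌊r/15⌋+1 ways. r = 98, 73, 48, 23 → 7 + 5 + 4 + 2 = 18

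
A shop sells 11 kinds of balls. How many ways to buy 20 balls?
C(20+11-1, 11-1) = C(30, 10) = 30045015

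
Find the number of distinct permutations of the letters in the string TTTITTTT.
8! / (1! × 7!) = 8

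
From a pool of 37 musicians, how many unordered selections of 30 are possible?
C(37,30) = 37!/(30!×7!) = 10295472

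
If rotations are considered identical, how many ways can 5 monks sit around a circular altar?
Circular: fix one position, arrange the rest. (5-1)! = 24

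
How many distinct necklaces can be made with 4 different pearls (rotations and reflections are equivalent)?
(4-1)!/2 = 6/2 = 3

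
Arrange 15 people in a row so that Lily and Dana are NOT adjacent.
Total - adjacent = 15! - (15-1)!×2 = 1307674368000 - 174356582400 = 1133317785600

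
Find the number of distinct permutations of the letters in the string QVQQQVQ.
7! / (2! × 5!) = 21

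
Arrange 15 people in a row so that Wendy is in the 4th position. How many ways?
Fix one position: (15-1)! = 87178291200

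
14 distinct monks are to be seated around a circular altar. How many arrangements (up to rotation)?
Circular: fix one position, arrange the rest. (14-1)! = 6227020800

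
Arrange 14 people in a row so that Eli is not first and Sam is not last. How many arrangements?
By inclusion-exclusion: 14! - 2×(14-1)! + (14-2)! = 87178291200 - 12454041600 + 479001600 = 75203251200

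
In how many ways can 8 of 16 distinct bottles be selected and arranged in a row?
P(16,8) = 16!/(16-8)! = 518918400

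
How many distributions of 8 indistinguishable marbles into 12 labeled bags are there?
C(8+12-1, 12-1) = C(19, 11) = 75582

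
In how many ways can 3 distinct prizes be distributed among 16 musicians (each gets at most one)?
P(16,3) = 16!/(16-3)! = 3360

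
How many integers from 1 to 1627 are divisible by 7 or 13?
⌊1627/7⌋ + ⌊1627/13⌋ - ⌊1627/91⌋ = 232 + 125 - 17 = 340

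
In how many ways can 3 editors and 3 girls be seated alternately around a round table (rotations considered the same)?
Fix one of the editors: (3-1)! ways for the remaining editors, × 3! ways for the girls = 2 × 6 = 12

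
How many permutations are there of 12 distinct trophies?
12! = 479001600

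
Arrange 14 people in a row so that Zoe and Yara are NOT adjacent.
Total - adjacent = 14! - (14-1)!×2 = 87178291200 - 12454041600 = 74724249600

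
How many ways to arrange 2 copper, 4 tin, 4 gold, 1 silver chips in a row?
11! / (2! × 4! × 4! × 1!) = 34650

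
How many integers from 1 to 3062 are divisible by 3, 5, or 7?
⌊3062/3⌋+⌊3062/5⌋+⌊3062/7⌋ - ⌊3062/15⌋-⌊3062/21⌋-⌊3062/35⌋ + ⌊3062/105⌋ = 1020+612+437 - 204-145-87 + 29 = 1662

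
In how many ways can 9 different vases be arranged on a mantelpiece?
9! = 362880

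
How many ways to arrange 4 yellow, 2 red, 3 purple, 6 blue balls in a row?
15! / (4! × 2! × 3! × 6!) = 6306300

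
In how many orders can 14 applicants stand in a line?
14! = 87178291200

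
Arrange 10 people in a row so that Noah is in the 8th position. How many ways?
Fix one position: (10-1)! = 362880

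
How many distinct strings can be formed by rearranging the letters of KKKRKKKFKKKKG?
13! / (1! × 1! × 10! × 1!) = 1716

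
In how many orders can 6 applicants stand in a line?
6! = 720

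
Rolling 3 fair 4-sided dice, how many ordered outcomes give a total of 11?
Coefficient of x^11 in (x + x² + ... + x^4)^3. By inclusion-exclusion on dice exceeding 4: Σ_j (-1)^j C(3,j)·C(11-1-4j, 2) = C(3,0)·C(10,2) - C(3,1)·C(6,2) + C(3,2)·C(2,2) = 1·45 - 3·15 + 3·1 = 3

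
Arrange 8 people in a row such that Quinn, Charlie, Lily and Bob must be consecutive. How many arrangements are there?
Treat the 4 as one block: (8-4+1)! × 4! = 120 × 24 = 2880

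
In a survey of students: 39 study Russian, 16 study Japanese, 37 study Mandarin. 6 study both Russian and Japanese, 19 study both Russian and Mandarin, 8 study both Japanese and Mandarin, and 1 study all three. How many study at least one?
|A∪B∪C| = 39+16+37-6-19-8+1 = 60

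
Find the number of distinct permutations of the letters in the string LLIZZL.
6! / (2! × 1! × 3!) = 60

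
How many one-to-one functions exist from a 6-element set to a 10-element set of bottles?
P(10,6) = 10!/(10-6)! = 151200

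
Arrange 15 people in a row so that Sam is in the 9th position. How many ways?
Fix one position: (15-1)! = 87178291200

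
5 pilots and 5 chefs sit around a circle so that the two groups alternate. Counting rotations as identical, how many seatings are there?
Fix one of the pilots: (5-1)! ways for the remaining pilots, × 5! ways for the chefs = 24 × 120 = 2880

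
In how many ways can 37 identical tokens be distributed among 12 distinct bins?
C(37+12-1, 12-1) = C(48, 11) = 22595200368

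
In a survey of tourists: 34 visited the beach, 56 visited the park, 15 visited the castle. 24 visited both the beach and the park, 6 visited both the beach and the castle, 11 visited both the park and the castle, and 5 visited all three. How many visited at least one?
|A∪B∪C| = 34+56+15-24-6-11+5 = 69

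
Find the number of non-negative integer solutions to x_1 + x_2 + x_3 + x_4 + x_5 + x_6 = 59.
C(59+6-1, 6-1) = C(64, 5) = 7624512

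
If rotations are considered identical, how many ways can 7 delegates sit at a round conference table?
Circular: fix one position, arrange the rest. (7-1)! = 720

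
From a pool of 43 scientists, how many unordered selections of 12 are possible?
C(43,12) = 43!/(12!×31!) = 15338678264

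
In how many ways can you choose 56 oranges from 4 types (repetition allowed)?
C(56+4-1, 4-1) = C(59, 3) = 32509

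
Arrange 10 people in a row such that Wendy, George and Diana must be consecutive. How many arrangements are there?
Treat the 3 as one block: (10-3+1)! × 3! = 40320 × 6 = 241920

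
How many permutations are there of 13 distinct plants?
13! = 6227020800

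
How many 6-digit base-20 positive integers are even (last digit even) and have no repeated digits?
Last∈{0,2,4,6,8,10,12,14,16,18}. Last=0: 1395360. Last nonzero: 9×18×P(18,4) = 11897280. Total = 13292640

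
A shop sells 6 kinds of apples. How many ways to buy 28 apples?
C(28+6-1, 6-1) = C(33, 5) = 237336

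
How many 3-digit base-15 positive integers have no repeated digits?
First digit: 14 choices (nonzero). Then descending: 14 × 14 × 13 = 2548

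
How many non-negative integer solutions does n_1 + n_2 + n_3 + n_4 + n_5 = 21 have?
C(21+5-1, 5-1) = C(25, 4) = 12650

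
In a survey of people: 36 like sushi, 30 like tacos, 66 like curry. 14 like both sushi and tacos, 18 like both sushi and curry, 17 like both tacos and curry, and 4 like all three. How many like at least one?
|A∪B∪C| = 36+30+66-14-18-17+4 = 87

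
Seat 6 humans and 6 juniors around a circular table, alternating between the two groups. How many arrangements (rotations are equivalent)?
Fix one of the humans: (6-1)! ways for the remaining humans, × 6! ways for the juniors = 120 × 720 = 86400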